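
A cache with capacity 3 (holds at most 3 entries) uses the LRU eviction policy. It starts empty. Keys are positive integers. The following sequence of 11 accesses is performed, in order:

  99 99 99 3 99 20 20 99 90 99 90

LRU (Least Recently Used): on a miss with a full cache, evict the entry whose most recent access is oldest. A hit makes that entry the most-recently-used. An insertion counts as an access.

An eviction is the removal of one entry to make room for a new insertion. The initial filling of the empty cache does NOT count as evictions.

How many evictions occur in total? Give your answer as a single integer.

Answer: 1

Derivation:
LRU simulation (capacity=3):
  1. access 99: MISS. Cache (LRU->MRU): [99]
  2. access 99: HIT. Cache (LRU->MRU): [99]
  3. access 99: HIT. Cache (LRU->MRU): [99]
  4. access 3: MISS. Cache (LRU->MRU): [99 3]
  5. access 99: HIT. Cache (LRU->MRU): [3 99]
  6. access 20: MISS. Cache (LRU->MRU): [3 99 20]
  7. access 20: HIT. Cache (LRU->MRU): [3 99 20]
  8. access 99: HIT. Cache (LRU->MRU): [3 20 99]
  9. access 90: MISS, evict 3. Cache (LRU->MRU): [20 99 90]
  10. access 99: HIT. Cache (LRU->MRU): [20 90 99]
  11. access 90: HIT. Cache (LRU->MRU): [20 99 90]
Total: 7 hits, 4 misses, 1 evictions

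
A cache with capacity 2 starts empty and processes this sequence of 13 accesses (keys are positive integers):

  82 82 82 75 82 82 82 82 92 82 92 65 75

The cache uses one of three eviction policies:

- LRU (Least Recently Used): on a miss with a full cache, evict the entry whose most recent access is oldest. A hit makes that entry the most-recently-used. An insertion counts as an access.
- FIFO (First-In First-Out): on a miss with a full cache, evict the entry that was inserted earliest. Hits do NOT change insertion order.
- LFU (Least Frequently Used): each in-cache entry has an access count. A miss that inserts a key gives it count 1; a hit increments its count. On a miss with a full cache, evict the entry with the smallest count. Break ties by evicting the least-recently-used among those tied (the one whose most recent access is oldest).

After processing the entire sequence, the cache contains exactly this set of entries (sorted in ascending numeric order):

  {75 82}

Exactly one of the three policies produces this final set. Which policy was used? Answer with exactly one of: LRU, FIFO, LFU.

Simulating under each policy and comparing final sets:
  LRU: final set = {65 75} -> differs
  FIFO: final set = {65 75} -> differs
  LFU: final set = {75 82} -> MATCHES target
Only LFU produces the target set.

Answer: LFU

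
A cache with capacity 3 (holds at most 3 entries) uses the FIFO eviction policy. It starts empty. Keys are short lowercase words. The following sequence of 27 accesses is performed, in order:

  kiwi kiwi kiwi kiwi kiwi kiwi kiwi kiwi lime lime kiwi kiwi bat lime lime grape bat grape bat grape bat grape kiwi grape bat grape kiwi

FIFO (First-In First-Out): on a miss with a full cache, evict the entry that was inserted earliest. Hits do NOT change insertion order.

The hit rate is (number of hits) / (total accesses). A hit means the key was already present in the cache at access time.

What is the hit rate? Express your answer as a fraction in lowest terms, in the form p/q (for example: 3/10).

FIFO simulation (capacity=3):
  1. access kiwi: MISS. Cache (old->new): [kiwi]
  2. access kiwi: HIT. Cache (old->new): [kiwi]
  3. access kiwi: HIT. Cache (old->new): [kiwi]
  4. access kiwi: HIT. Cache (old->new): [kiwi]
  5. access kiwi: HIT. Cache (old->new): [kiwi]
  6. access kiwi: HIT. Cache (old->new): [kiwi]
  7. access kiwi: HIT. Cache (old->new): [kiwi]
  8. access kiwi: HIT. Cache (old->new): [kiwi]
  9. access lime: MISS. Cache (old->new): [kiwi lime]
  10. access lime: HIT. Cache (old->new): [kiwi lime]
  11. access kiwi: HIT. Cache (old->new): [kiwi lime]
  12. access kiwi: HIT. Cache (old->new): [kiwi lime]
  13. access bat: MISS. Cache (old->new): [kiwi lime bat]
  14. access lime: HIT. Cache (old->new): [kiwi lime bat]
  15. access lime: HIT. Cache (old->new): [kiwi lime bat]
  16. access grape: MISS, evict kiwi. Cache (old->new): [lime bat grape]
  17. access bat: HIT. Cache (old->new): [lime bat grape]
  18. access grape: HIT. Cache (old->new): [lime bat grape]
  19. access bat: HIT. Cache (old->new): [lime bat grape]
  20. access grape: HIT. Cache (old->new): [lime bat grape]
  21. access bat: HIT. Cache (old->new): [lime bat grape]
  22. access grape: HIT. Cache (old->new): [lime bat grape]
  23. access kiwi: MISS, evict lime. Cache (old->new): [bat grape kiwi]
  24. access grape: HIT. Cache (old->new): [bat grape kiwi]
  25. access bat: HIT. Cache (old->new): [bat grape kiwi]
  26. access grape: HIT. Cache (old->new): [bat grape kiwi]
  27. access kiwi: HIT. Cache (old->new): [bat grape kiwi]
Total: 22 hits, 5 misses, 2 evictions

Hit rate = 22/27

Answer: 22/27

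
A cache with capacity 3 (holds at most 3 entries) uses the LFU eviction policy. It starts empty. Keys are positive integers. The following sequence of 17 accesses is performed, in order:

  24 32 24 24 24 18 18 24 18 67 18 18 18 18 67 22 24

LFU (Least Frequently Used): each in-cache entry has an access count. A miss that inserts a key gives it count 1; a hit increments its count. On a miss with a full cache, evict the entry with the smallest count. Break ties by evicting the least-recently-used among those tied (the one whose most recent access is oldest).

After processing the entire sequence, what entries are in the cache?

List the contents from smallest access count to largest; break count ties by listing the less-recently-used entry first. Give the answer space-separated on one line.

Answer: 22 24 18

Derivation:
LFU simulation (capacity=3):
  1. access 24: MISS. Cache: [24(c=1)]
  2. access 32: MISS. Cache: [24(c=1) 32(c=1)]
  3. access 24: HIT, count now 2. Cache: [32(c=1) 24(c=2)]
  4. access 24: HIT, count now 3. Cache: [32(c=1) 24(c=3)]
  5. access 24: HIT, count now 4. Cache: [32(c=1) 24(c=4)]
  6. access 18: MISS. Cache: [32(c=1) 18(c=1) 24(c=4)]
  7. access 18: HIT, count now 2. Cache: [32(c=1) 18(c=2) 24(c=4)]
  8. access 24: HIT, count now 5. Cache: [32(c=1) 18(c=2) 24(c=5)]
  9. access 18: HIT, count now 3. Cache: [32(c=1) 18(c=3) 24(c=5)]
  10. access 67: MISS, evict 32(c=1). Cache: [67(c=1) 18(c=3) 24(c=5)]
  11. access 18: HIT, count now 4. Cache: [67(c=1) 18(c=4) 24(c=5)]
  12. access 18: HIT, count now 5. Cache: [67(c=1) 24(c=5) 18(c=5)]
  13. access 18: HIT, count now 6. Cache: [67(c=1) 24(c=5) 18(c=6)]
  14. access 18: HIT, count now 7. Cache: [67(c=1) 24(c=5) 18(c=7)]
  15. access 67: HIT, count now 2. Cache: [67(c=2) 24(c=5) 18(c=7)]
  16. access 22: MISS, evict 67(c=2). Cache: [22(c=1) 24(c=5) 18(c=7)]
  17. access 24: HIT, count now 6. Cache: [22(c=1) 24(c=6) 18(c=7)]
Total: 12 hits, 5 misses, 2 evictions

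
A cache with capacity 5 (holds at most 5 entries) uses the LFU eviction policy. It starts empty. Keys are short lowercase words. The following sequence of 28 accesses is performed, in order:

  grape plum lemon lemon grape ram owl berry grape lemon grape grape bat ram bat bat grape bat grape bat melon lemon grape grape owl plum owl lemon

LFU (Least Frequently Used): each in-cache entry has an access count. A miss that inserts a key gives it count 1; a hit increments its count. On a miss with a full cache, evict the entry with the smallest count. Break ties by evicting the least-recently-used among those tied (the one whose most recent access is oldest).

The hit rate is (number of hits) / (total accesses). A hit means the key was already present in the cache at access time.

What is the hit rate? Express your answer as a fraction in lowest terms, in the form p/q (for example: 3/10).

LFU simulation (capacity=5):
  1. access grape: MISS. Cache: [grape(c=1)]
  2. access plum: MISS. Cache: [grape(c=1) plum(c=1)]
  3. access lemon: MISS. Cache: [grape(c=1) plum(c=1) lemon(c=1)]
  4. access lemon: HIT, count now 2. Cache: [grape(c=1) plum(c=1) lemon(c=2)]
  5. access grape: HIT, count now 2. Cache: [plum(c=1) lemon(c=2) grape(c=2)]
  6. access ram: MISS. Cache: [plum(c=1) ram(c=1) lemon(c=2) grape(c=2)]
  7. access owl: MISS. Cache: [plum(c=1) ram(c=1) owl(c=1) lemon(c=2) grape(c=2)]
  8. access berry: MISS, evict plum(c=1). Cache: [ram(c=1) owl(c=1) berry(c=1) lemon(c=2) grape(c=2)]
  9. access grape: HIT, count now 3. Cache: [ram(c=1) owl(c=1) berry(c=1) lemon(c=2) grape(c=3)]
  10. access lemon: HIT, count now 3. Cache: [ram(c=1) owl(c=1) berry(c=1) grape(c=3) lemon(c=3)]
  11. access grape: HIT, count now 4. Cache: [ram(c=1) owl(c=1) berry(c=1) lemon(c=3) grape(c=4)]
  12. access grape: HIT, count now 5. Cache: [ram(c=1) owl(c=1) berry(c=1) lemon(c=3) grape(c=5)]
  13. access bat: MISS, evict ram(c=1). Cache: [owl(c=1) berry(c=1) bat(c=1) lemon(c=3) grape(c=5)]
  14. access ram: MISS, evict owl(c=1). Cache: [berry(c=1) bat(c=1) ram(c=1) lemon(c=3) grape(c=5)]
  15. access bat: HIT, count now 2. Cache: [berry(c=1) ram(c=1) bat(c=2) lemon(c=3) grape(c=5)]
  16. access bat: HIT, count now 3. Cache: [berry(c=1) ram(c=1) lemon(c=3) bat(c=3) grape(c=5)]
  17. access grape: HIT, count now 6. Cache: [berry(c=1) ram(c=1) lemon(c=3) bat(c=3) grape(c=6)]
  18. access bat: HIT, count now 4. Cache: [berry(c=1) ram(c=1) lemon(c=3) bat(c=4) grape(c=6)]
  19. access grape: HIT, count now 7. Cache: [berry(c=1) ram(c=1) lemon(c=3) bat(c=4) grape(c=7)]
  20. access bat: HIT, count now 5. Cache: [berry(c=1) ram(c=1) lemon(c=3) bat(c=5) grape(c=7)]
  21. access melon: MISS, evict berry(c=1). Cache: [ram(c=1) melon(c=1) lemon(c=3) bat(c=5) grape(c=7)]
  22. access lemon: HIT, count now 4. Cache: [ram(c=1) melon(c=1) lemon(c=4) bat(c=5) grape(c=7)]
  23. access grape: HIT, count now 8. Cache: [ram(c=1) melon(c=1) lemon(c=4) bat(c=5) grape(c=8)]
  24. access grape: HIT, count now 9. Cache: [ram(c=1) melon(c=1) lemon(c=4) bat(c=5) grape(c=9)]
  25. access owl: MISS, evict ram(c=1). Cache: [melon(c=1) owl(c=1) lemon(c=4) bat(c=5) grape(c=9)]
  26. access plum: MISS, evict melon(c=1). Cache: [owl(c=1) plum(c=1) lemon(c=4) bat(c=5) grape(c=9)]
  27. access owl: HIT, count now 2. Cache: [plum(c=1) owl(c=2) lemon(c=4) bat(c=5) grape(c=9)]
  28. access lemon: HIT, count now 5. Cache: [plum(c=1) owl(c=2) bat(c=5) lemon(c=5) grape(c=9)]
Total: 17 hits, 11 misses, 6 evictions

Hit rate = 17/28

Answer: 17/28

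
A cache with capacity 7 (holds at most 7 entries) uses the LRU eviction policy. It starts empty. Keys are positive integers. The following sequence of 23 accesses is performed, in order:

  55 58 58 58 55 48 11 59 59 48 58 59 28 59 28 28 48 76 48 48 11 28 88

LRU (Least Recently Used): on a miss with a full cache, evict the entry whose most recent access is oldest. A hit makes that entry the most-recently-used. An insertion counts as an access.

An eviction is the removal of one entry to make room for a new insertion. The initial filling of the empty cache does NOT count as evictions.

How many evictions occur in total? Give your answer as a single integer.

LRU simulation (capacity=7):
  1. access 55: MISS. Cache (LRU->MRU): [55]
  2. access 58: MISS. Cache (LRU->MRU): [55 58]
  3. access 58: HIT. Cache (LRU->MRU): [55 58]
  4. access 58: HIT. Cache (LRU->MRU): [55 58]
  5. access 55: HIT. Cache (LRU->MRU): [58 55]
  6. access 48: MISS. Cache (LRU->MRU): [58 55 48]
  7. access 11: MISS. Cache (LRU->MRU): [58 55 48 11]
  8. access 59: MISS. Cache (LRU->MRU): [58 55 48 11 59]
  9. access 59: HIT. Cache (LRU->MRU): [58 55 48 11 59]
  10. access 48: HIT. Cache (LRU->MRU): [58 55 11 59 48]
  11. access 58: HIT. Cache (LRU->MRU): [55 11 59 48 58]
  12. access 59: HIT. Cache (LRU->MRU): [55 11 48 58 59]
  13. access 28: MISS. Cache (LRU->MRU): [55 11 48 58 59 28]
  14. access 59: HIT. Cache (LRU->MRU): [55 11 48 58 28 59]
  15. access 28: HIT. Cache (LRU->MRU): [55 11 48 58 59 28]
  16. access 28: HIT. Cache (LRU->MRU): [55 11 48 58 59 28]
  17. access 48: HIT. Cache (LRU->MRU): [55 11 58 59 28 48]
  18. access 76: MISS. Cache (LRU->MRU): [55 11 58 59 28 48 76]
  19. access 48: HIT. Cache (LRU->MRU): [55 11 58 59 28 76 48]
  20. access 48: HIT. Cache (LRU->MRU): [55 11 58 59 28 76 48]
  21. access 11: HIT. Cache (LRU->MRU): [55 58 59 28 76 48 11]
  22. access 28: HIT. Cache (LRU->MRU): [55 58 59 76 48 11 28]
  23. access 88: MISS, evict 55. Cache (LRU->MRU): [58 59 76 48 11 28 88]
Total: 15 hits, 8 misses, 1 evictions

Answer: 1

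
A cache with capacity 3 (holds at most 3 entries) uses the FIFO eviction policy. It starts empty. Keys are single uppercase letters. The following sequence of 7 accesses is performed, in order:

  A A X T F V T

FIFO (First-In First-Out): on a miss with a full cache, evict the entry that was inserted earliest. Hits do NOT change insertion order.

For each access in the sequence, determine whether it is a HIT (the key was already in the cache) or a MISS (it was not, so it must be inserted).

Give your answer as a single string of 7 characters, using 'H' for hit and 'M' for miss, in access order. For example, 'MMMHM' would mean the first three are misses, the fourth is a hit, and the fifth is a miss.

Answer: MHMMMMH

Derivation:
FIFO simulation (capacity=3):
  1. access A: MISS. Cache (old->new): [A]
  2. access A: HIT. Cache (old->new): [A]
  3. access X: MISS. Cache (old->new): [A X]
  4. access T: MISS. Cache (old->new): [A X T]
  5. access F: MISS, evict A. Cache (old->new): [X T F]
  6. access V: MISS, evict X. Cache (old->new): [T F V]
  7. access T: HIT. Cache (old->new): [T F V]
Total: 2 hits, 5 misses, 2 evictions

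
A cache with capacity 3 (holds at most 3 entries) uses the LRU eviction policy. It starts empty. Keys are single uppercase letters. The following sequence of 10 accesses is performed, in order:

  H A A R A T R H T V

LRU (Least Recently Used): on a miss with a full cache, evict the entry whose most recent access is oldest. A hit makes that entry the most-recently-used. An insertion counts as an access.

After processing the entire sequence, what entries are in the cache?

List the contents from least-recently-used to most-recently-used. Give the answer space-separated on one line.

LRU simulation (capacity=3):
  1. access H: MISS. Cache (LRU->MRU): [H]
  2. access A: MISS. Cache (LRU->MRU): [H A]
  3. access A: HIT. Cache (LRU->MRU): [H A]
  4. access R: MISS. Cache (LRU->MRU): [H A R]
  5. access A: HIT. Cache (LRU->MRU): [H R A]
  6. access T: MISS, evict H. Cache (LRU->MRU): [R A T]
  7. access R: HIT. Cache (LRU->MRU): [A T R]
  8. access H: MISS, evict A. Cache (LRU->MRU): [T R H]
  9. access T: HIT. Cache (LRU->MRU): [R H T]
  10. access V: MISS, evict R. Cache (LRU->MRU): [H T V]
Total: 4 hits, 6 misses, 3 evictions

Answer: H T V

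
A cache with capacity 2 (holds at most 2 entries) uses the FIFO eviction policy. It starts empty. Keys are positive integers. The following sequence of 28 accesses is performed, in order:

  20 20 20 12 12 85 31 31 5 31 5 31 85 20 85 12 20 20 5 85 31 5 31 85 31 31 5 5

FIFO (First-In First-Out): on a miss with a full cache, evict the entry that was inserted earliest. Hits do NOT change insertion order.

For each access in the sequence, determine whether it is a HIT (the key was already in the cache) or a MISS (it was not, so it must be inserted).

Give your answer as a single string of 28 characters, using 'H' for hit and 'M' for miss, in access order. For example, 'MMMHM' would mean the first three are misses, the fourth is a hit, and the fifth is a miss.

FIFO simulation (capacity=2):
  1. access 20: MISS. Cache (old->new): [20]
  2. access 20: HIT. Cache (old->new): [20]
  3. access 20: HIT. Cache (old->new): [20]
  4. access 12: MISS. Cache (old->new): [20 12]
  5. access 12: HIT. Cache (old->new): [20 12]
  6. access 85: MISS, evict 20. Cache (old->new): [12 85]
  7. access 31: MISS, evict 12. Cache (old->new): [85 31]
  8. access 31: HIT. Cache (old->new): [85 31]
  9. access 5: MISS, evict 85. Cache (old->new): [31 5]
  10. access 31: HIT. Cache (old->new): [31 5]
  11. access 5: HIT. Cache (old->new): [31 5]
  12. access 31: HIT. Cache (old->new): [31 5]
  13. access 85: MISS, evict 31. Cache (old->new): [5 85]
  14. access 20: MISS, evict 5. Cache (old->new): [85 20]
  15. access 85: HIT. Cache (old->new): [85 20]
  16. access 12: MISS, evict 85. Cache (old->new): [20 12]
  17. access 20: HIT. Cache (old->new): [20 12]
  18. access 20: HIT. Cache (old->new): [20 12]
  19. access 5: MISS, evict 20. Cache (old->new): [12 5]
  20. access 85: MISS, evict 12. Cache (old->new): [5 85]
  21. access 31: MISS, evict 5. Cache (old->new): [85 31]
  22. access 5: MISS, evict 85. Cache (old->new): [31 5]
  23. access 31: HIT. Cache (old->new): [31 5]
  24. access 85: MISS, evict 31. Cache (old->new): [5 85]
  25. access 31: MISS, evict 5. Cache (old->new): [85 31]
  26. access 31: HIT. Cache (old->new): [85 31]
  27. access 5: MISS, evict 85. Cache (old->new): [31 5]
  28. access 5: HIT. Cache (old->new): [31 5]
Total: 13 hits, 15 misses, 13 evictions

Answer: MHHMHMMHMHHHMMHMHHMMMMHMMHMH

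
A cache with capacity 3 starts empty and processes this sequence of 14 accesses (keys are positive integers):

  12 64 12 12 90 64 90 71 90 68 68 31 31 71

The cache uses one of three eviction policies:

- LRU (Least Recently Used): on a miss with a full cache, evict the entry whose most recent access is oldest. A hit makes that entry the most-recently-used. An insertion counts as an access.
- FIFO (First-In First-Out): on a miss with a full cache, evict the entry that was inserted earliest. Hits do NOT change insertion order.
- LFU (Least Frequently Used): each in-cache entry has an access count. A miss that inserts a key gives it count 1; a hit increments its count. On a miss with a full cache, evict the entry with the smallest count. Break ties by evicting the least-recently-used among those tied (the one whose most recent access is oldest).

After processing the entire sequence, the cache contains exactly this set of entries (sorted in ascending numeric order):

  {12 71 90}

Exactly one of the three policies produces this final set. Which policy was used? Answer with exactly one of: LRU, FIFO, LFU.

Simulating under each policy and comparing final sets:
  LRU: final set = {31 68 71} -> differs
  FIFO: final set = {31 68 71} -> differs
  LFU: final set = {12 71 90} -> MATCHES target
Only LFU produces the target set.

Answer: LFU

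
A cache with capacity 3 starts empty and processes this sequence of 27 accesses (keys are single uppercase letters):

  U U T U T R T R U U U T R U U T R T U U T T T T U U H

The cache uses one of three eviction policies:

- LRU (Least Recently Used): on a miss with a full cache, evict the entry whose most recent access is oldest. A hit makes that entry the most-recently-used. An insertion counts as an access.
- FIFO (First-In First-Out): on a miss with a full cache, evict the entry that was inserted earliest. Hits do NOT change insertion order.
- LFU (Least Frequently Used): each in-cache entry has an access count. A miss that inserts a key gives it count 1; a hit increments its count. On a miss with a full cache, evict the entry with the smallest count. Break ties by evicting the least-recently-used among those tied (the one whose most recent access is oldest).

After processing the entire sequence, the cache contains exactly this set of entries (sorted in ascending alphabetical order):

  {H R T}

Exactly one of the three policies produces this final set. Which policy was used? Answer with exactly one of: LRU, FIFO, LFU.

Simulating under each policy and comparing final sets:
  LRU: final set = {H T U} -> differs
  FIFO: final set = {H R T} -> MATCHES target
  LFU: final set = {H T U} -> differs
Only FIFO produces the target set.

Answer: FIFO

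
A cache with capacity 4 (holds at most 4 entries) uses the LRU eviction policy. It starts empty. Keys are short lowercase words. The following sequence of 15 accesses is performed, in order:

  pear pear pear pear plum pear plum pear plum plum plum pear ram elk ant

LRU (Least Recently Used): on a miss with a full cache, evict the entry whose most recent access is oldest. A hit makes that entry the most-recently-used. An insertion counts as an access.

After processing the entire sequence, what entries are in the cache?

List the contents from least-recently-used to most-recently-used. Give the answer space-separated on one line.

Answer: pear ram elk ant

Derivation:
LRU simulation (capacity=4):
  1. access pear: MISS. Cache (LRU->MRU): [pear]
  2. access pear: HIT. Cache (LRU->MRU): [pear]
  3. access pear: HIT. Cache (LRU->MRU): [pear]
  4. access pear: HIT. Cache (LRU->MRU): [pear]
  5. access plum: MISS. Cache (LRU->MRU): [pear plum]
  6. access pear: HIT. Cache (LRU->MRU): [plum pear]
  7. access plum: HIT. Cache (LRU->MRU): [pear plum]
  8. access pear: HIT. Cache (LRU->MRU): [plum pear]
  9. access plum: HIT. Cache (LRU->MRU): [pear plum]
  10. access plum: HIT. Cache (LRU->MRU): [pear plum]
  11. access plum: HIT. Cache (LRU->MRU): [pear plum]
  12. access pear: HIT. Cache (LRU->MRU): [plum pear]
  13. access ram: MISS. Cache (LRU->MRU): [plum pear ram]
  14. access elk: MISS. Cache (LRU->MRU): [plum pear ram elk]
  15. access ant: MISS, evict plum. Cache (LRU->MRU): [pear ram elk ant]
Total: 10 hits, 5 misses, 1 evictions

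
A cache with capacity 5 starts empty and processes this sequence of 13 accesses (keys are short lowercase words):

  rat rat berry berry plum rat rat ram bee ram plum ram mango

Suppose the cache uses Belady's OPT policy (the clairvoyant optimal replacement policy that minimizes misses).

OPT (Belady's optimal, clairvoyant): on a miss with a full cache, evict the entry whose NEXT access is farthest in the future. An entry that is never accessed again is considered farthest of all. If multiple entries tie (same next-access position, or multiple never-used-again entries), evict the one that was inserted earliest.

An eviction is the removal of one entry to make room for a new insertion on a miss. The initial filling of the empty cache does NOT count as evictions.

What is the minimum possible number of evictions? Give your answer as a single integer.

OPT (Belady) simulation (capacity=5):
  1. access rat: MISS. Cache: [rat]
  2. access rat: HIT. Next use of rat: step 6. Cache: [rat]
  3. access berry: MISS. Cache: [rat berry]
  4. access berry: HIT. Next use of berry: never. Cache: [rat berry]
  5. access plum: MISS. Cache: [rat berry plum]
  6. access rat: HIT. Next use of rat: step 7. Cache: [rat berry plum]
  7. access rat: HIT. Next use of rat: never. Cache: [rat berry plum]
  8. access ram: MISS. Cache: [rat berry plum ram]
  9. access bee: MISS. Cache: [rat berry plum ram bee]
  10. access ram: HIT. Next use of ram: step 12. Cache: [rat berry plum ram bee]
  11. access plum: HIT. Next use of plum: never. Cache: [rat berry plum ram bee]
  12. access ram: HIT. Next use of ram: never. Cache: [rat berry plum ram bee]
  13. access mango: MISS, evict rat (next use: never). Cache: [berry plum ram bee mango]
Total: 7 hits, 6 misses, 1 evictions

Answer: 1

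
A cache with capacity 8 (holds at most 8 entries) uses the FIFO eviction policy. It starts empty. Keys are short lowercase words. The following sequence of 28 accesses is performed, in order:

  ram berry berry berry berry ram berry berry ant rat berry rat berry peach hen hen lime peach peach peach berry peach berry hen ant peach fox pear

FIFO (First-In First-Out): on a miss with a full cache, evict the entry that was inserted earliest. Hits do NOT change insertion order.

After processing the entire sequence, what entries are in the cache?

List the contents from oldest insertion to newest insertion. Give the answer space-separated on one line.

Answer: berry ant rat peach hen lime fox pear

Derivation:
FIFO simulation (capacity=8):
  1. access ram: MISS. Cache (old->new): [ram]
  2. access berry: MISS. Cache (old->new): [ram berry]
  3. access berry: HIT. Cache (old->new): [ram berry]
  4. access berry: HIT. Cache (old->new): [ram berry]
  5. access berry: HIT. Cache (old->new): [ram berry]
  6. access ram: HIT. Cache (old->new): [ram berry]
  7. access berry: HIT. Cache (old->new): [ram berry]
  8. access berry: HIT. Cache (old->new): [ram berry]
  9. access ant: MISS. Cache (old->new): [ram berry ant]
  10. access rat: MISS. Cache (old->new): [ram berry ant rat]
  11. access berry: HIT. Cache (old->new): [ram berry ant rat]
  12. access rat: HIT. Cache (old->new): [ram berry ant rat]
  13. access berry: HIT. Cache (old->new): [ram berry ant rat]
  14. access peach: MISS. Cache (old->new): [ram berry ant rat peach]
  15. access hen: MISS. Cache (old->new): [ram berry ant rat peach hen]
  16. access hen: HIT. Cache (old->new): [ram berry ant rat peach hen]
  17. access lime: MISS. Cache (old->new): [ram berry ant rat peach hen lime]
  18. access peach: HIT. Cache (old->new): [ram berry ant rat peach hen lime]
  19. access peach: HIT. Cache (old->new): [ram berry ant rat peach hen lime]
  20. access peach: HIT. Cache (old->new): [ram berry ant rat peach hen lime]
  21. access berry: HIT. Cache (old->new): [ram berry ant rat peach hen lime]
  22. access peach: HIT. Cache (old->new): [ram berry ant rat peach hen lime]
  23. access berry: HIT. Cache (old->new): [ram berry ant rat peach hen lime]
  24. access hen: HIT. Cache (old->new): [ram berry ant rat peach hen lime]
  25. access ant: HIT. Cache (old->new): [ram berry ant rat peach hen lime]
  26. access peach: HIT. Cache (old->new): [ram berry ant rat peach hen lime]
  27. access fox: MISS. Cache (old->new): [ram berry ant rat peach hen lime fox]
  28. access pear: MISS, evict ram. Cache (old->new): [berry ant rat peach hen lime fox pear]
Total: 19 hits, 9 misses, 1 evictions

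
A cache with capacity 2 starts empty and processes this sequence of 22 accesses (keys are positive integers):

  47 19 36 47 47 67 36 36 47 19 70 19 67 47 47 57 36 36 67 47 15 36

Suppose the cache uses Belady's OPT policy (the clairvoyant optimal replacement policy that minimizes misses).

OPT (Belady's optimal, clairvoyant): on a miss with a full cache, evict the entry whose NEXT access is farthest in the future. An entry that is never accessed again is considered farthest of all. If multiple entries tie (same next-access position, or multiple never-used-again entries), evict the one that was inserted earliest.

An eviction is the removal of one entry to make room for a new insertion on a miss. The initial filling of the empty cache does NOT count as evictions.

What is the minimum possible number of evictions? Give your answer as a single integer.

OPT (Belady) simulation (capacity=2):
  1. access 47: MISS. Cache: [47]
  2. access 19: MISS. Cache: [47 19]
  3. access 36: MISS, evict 19 (next use: step 10). Cache: [47 36]
  4. access 47: HIT. Next use of 47: step 5. Cache: [47 36]
  5. access 47: HIT. Next use of 47: step 9. Cache: [47 36]
  6. access 67: MISS, evict 47 (next use: step 9). Cache: [36 67]
  7. access 36: HIT. Next use of 36: step 8. Cache: [36 67]
  8. access 36: HIT. Next use of 36: step 17. Cache: [36 67]
  9. access 47: MISS, evict 36 (next use: step 17). Cache: [67 47]
  10. access 19: MISS, evict 47 (next use: step 14). Cache: [67 19]
  11. access 70: MISS, evict 67 (next use: step 13). Cache: [19 70]
  12. access 19: HIT. Next use of 19: never. Cache: [19 70]
  13. access 67: MISS, evict 19 (next use: never). Cache: [70 67]
  14. access 47: MISS, evict 70 (next use: never). Cache: [67 47]
  15. access 47: HIT. Next use of 47: step 20. Cache: [67 47]
  16. access 57: MISS, evict 47 (next use: step 20). Cache: [67 57]
  17. access 36: MISS, evict 57 (next use: never). Cache: [67 36]
  18. access 36: HIT. Next use of 36: step 22. Cache: [67 36]
  19. access 67: HIT. Next use of 67: never. Cache: [67 36]
  20. access 47: MISS, evict 67 (next use: never). Cache: [36 47]
  21. access 15: MISS, evict 47 (next use: never). Cache: [36 15]
  22. access 36: HIT. Next use of 36: never. Cache: [36 15]
Total: 9 hits, 13 misses, 11 evictions

Answer: 11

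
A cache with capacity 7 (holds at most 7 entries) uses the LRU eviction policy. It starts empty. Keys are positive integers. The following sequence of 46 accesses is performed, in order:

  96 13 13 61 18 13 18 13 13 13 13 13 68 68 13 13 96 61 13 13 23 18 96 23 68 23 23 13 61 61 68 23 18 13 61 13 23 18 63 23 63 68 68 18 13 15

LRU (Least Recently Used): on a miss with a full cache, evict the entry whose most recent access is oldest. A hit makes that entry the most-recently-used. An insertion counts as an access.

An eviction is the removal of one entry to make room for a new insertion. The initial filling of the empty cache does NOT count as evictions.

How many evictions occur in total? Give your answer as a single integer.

LRU simulation (capacity=7):
  1. access 96: MISS. Cache (LRU->MRU): [96]
  2. access 13: MISS. Cache (LRU->MRU): [96 13]
  3. access 13: HIT. Cache (LRU->MRU): [96 13]
  4. access 61: MISS. Cache (LRU->MRU): [96 13 61]
  5. access 18: MISS. Cache (LRU->MRU): [96 13 61 18]
  6. access 13: HIT. Cache (LRU->MRU): [96 61 18 13]
  7. access 18: HIT. Cache (LRU->MRU): [96 61 13 18]
  8. access 13: HIT. Cache (LRU->MRU): [96 61 18 13]
  9. access 13: HIT. Cache (LRU->MRU): [96 61 18 13]
  10. access 13: HIT. Cache (LRU->MRU): [96 61 18 13]
  11. access 13: HIT. Cache (LRU->MRU): [96 61 18 13]
  12. access 13: HIT. Cache (LRU->MRU): [96 61 18 13]
  13. access 68: MISS. Cache (LRU->MRU): [96 61 18 13 68]
  14. access 68: HIT. Cache (LRU->MRU): [96 61 18 13 68]
  15. access 13: HIT. Cache (LRU->MRU): [96 61 18 68 13]
  16. access 13: HIT. Cache (LRU->MRU): [96 61 18 68 13]
  17. access 96: HIT. Cache (LRU->MRU): [61 18 68 13 96]
  18. access 61: HIT. Cache (LRU->MRU): [18 68 13 96 61]
  19. access 13: HIT. Cache (LRU->MRU): [18 68 96 61 13]
  20. access 13: HIT. Cache (LRU->MRU): [18 68 96 61 13]
  21. access 23: MISS. Cache (LRU->MRU): [18 68 96 61 13 23]
  22. access 18: HIT. Cache (LRU->MRU): [68 96 61 13 23 18]
  23. access 96: HIT. Cache (LRU->MRU): [68 61 13 23 18 96]
  24. access 23: HIT. Cache (LRU->MRU): [68 61 13 18 96 23]
  25. access 68: HIT. Cache (LRU->MRU): [61 13 18 96 23 68]
  26. access 23: HIT. Cache (LRU->MRU): [61 13 18 96 68 23]
  27. access 23: HIT. Cache (LRU->MRU): [61 13 18 96 68 23]
  28. access 13: HIT. Cache (LRU->MRU): [61 18 96 68 23 13]
  29. access 61: HIT. Cache (LRU->MRU): [18 96 68 23 13 61]
  30. access 61: HIT. Cache (LRU->MRU): [18 96 68 23 13 61]
  31. access 68: HIT. Cache (LRU->MRU): [18 96 23 13 61 68]
  32. access 23: HIT. Cache (LRU->MRU): [18 96 13 61 68 23]
  33. access 18: HIT. Cache (LRU->MRU): [96 13 61 68 23 18]
  34. access 13: HIT. Cache (LRU->MRU): [96 61 68 23 18 13]
  35. access 61: HIT. Cache (LRU->MRU): [96 68 23 18 13 61]
  36. access 13: HIT. Cache (LRU->MRU): [96 68 23 18 61 13]
  37. access 23: HIT. Cache (LRU->MRU): [96 68 18 61 13 23]
  38. access 18: HIT. Cache (LRU->MRU): [96 68 61 13 23 18]
  39. access 63: MISS. Cache (LRU->MRU): [96 68 61 13 23 18 63]
  40. access 23: HIT. Cache (LRU->MRU): [96 68 61 13 18 63 23]
  41. access 63: HIT. Cache (LRU->MRU): [96 68 61 13 18 23 63]
  42. access 68: HIT. Cache (LRU->MRU): [96 61 13 18 23 63 68]
  43. access 68: HIT. Cache (LRU->MRU): [96 61 13 18 23 63 68]
  44. access 18: HIT. Cache (LRU->MRU): [96 61 13 23 63 68 18]
  45. access 13: HIT. Cache (LRU->MRU): [96 61 23 63 68 18 13]
  46. access 15: MISS, evict 96. Cache (LRU->MRU): [61 23 63 68 18 13 15]
Total: 38 hits, 8 misses, 1 evictions

Answer: 1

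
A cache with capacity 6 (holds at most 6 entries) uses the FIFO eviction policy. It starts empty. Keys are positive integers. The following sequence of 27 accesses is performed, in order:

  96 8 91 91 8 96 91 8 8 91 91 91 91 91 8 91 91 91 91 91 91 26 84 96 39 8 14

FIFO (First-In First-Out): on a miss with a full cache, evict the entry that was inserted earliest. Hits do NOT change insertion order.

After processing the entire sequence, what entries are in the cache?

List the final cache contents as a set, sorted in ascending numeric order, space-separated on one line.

FIFO simulation (capacity=6):
  1. access 96: MISS. Cache (old->new): [96]
  2. access 8: MISS. Cache (old->new): [96 8]
  3. access 91: MISS. Cache (old->new): [96 8 91]
  4. access 91: HIT. Cache (old->new): [96 8 91]
  5. access 8: HIT. Cache (old->new): [96 8 91]
  6. access 96: HIT. Cache (old->new): [96 8 91]
  7. access 91: HIT. Cache (old->new): [96 8 91]
  8. access 8: HIT. Cache (old->new): [96 8 91]
  9. access 8: HIT. Cache (old->new): [96 8 91]
  10. access 91: HIT. Cache (old->new): [96 8 91]
  11. access 91: HIT. Cache (old->new): [96 8 91]
  12. access 91: HIT. Cache (old->new): [96 8 91]
  13. access 91: HIT. Cache (old->new): [96 8 91]
  14. access 91: HIT. Cache (old->new): [96 8 91]
  15. access 8: HIT. Cache (old->new): [96 8 91]
  16. access 91: HIT. Cache (old->new): [96 8 91]
  17. access 91: HIT. Cache (old->new): [96 8 91]
  18. access 91: HIT. Cache (old->new): [96 8 91]
  19. access 91: HIT. Cache (old->new): [96 8 91]
  20. access 91: HIT. Cache (old->new): [96 8 91]
  21. access 91: HIT. Cache (old->new): [96 8 91]
  22. access 26: MISS. Cache (old->new): [96 8 91 26]
  23. access 84: MISS. Cache (old->new): [96 8 91 26 84]
  24. access 96: HIT. Cache (old->new): [96 8 91 26 84]
  25. access 39: MISS. Cache (old->new): [96 8 91 26 84 39]
  26. access 8: HIT. Cache (old->new): [96 8 91 26 84 39]
  27. access 14: MISS, evict 96. Cache (old->new): [8 91 26 84 39 14]
Total: 20 hits, 7 misses, 1 evictions

Answer: 8 14 26 39 84 91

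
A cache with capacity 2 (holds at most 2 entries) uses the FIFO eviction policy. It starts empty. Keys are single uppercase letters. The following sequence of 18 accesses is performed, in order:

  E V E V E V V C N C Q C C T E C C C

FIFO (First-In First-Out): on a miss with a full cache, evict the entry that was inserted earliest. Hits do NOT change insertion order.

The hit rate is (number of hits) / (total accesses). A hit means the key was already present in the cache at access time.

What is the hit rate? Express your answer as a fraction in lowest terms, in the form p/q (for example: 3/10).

FIFO simulation (capacity=2):
  1. access E: MISS. Cache (old->new): [E]
  2. access V: MISS. Cache (old->new): [E V]
  3. access E: HIT. Cache (old->new): [E V]
  4. access V: HIT. Cache (old->new): [E V]
  5. access E: HIT. Cache (old->new): [E V]
  6. access V: HIT. Cache (old->new): [E V]
  7. access V: HIT. Cache (old->new): [E V]
  8. access C: MISS, evict E. Cache (old->new): [V C]
  9. access N: MISS, evict V. Cache (old->new): [C N]
  10. access C: HIT. Cache (old->new): [C N]
  11. access Q: MISS, evict C. Cache (old->new): [N Q]
  12. access C: MISS, evict N. Cache (old->new): [Q C]
  13. access C: HIT. Cache (old->new): [Q C]
  14. access T: MISS, evict Q. Cache (old->new): [C T]
  15. access E: MISS, evict C. Cache (old->new): [T E]
  16. access C: MISS, evict T. Cache (old->new): [E C]
  17. access C: HIT. Cache (old->new): [E C]
  18. access C: HIT. Cache (old->new): [E C]
Total: 9 hits, 9 misses, 7 evictions

Hit rate = 9/18 = 1/2

Answer: 1/2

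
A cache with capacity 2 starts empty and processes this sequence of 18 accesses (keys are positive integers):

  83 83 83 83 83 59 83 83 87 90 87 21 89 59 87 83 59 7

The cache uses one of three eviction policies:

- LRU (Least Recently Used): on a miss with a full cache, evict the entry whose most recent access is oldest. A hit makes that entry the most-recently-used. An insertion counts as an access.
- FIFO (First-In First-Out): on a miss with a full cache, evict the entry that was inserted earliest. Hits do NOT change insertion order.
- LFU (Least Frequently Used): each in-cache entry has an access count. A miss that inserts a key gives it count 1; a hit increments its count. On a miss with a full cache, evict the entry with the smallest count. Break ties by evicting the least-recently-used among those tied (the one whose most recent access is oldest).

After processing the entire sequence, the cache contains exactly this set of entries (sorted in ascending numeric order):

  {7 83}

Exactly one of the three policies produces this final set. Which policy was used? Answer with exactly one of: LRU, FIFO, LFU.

Simulating under each policy and comparing final sets:
  LRU: final set = {7 59} -> differs
  FIFO: final set = {7 59} -> differs
  LFU: final set = {7 83} -> MATCHES target
Only LFU produces the target set.

Answer: LFU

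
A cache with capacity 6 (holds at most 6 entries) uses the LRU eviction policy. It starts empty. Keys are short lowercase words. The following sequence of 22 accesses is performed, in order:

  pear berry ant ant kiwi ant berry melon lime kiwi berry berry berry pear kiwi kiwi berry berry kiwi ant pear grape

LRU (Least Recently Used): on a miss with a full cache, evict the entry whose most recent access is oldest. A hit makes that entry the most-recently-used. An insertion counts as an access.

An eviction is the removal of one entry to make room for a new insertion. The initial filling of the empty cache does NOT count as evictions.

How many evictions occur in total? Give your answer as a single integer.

LRU simulation (capacity=6):
  1. access pear: MISS. Cache (LRU->MRU): [pear]
  2. access berry: MISS. Cache (LRU->MRU): [pear berry]
  3. access ant: MISS. Cache (LRU->MRU): [pear berry ant]
  4. access ant: HIT. Cache (LRU->MRU): [pear berry ant]
  5. access kiwi: MISS. Cache (LRU->MRU): [pear berry ant kiwi]
  6. access ant: HIT. Cache (LRU->MRU): [pear berry kiwi ant]
  7. access berry: HIT. Cache (LRU->MRU): [pear kiwi ant berry]
  8. access melon: MISS. Cache (LRU->MRU): [pear kiwi ant berry melon]
  9. access lime: MISS. Cache (LRU->MRU): [pear kiwi ant berry melon lime]
  10. access kiwi: HIT. Cache (LRU->MRU): [pear ant berry melon lime kiwi]
  11. access berry: HIT. Cache (LRU->MRU): [pear ant melon lime kiwi berry]
  12. access berry: HIT. Cache (LRU->MRU): [pear ant melon lime kiwi berry]
  13. access berry: HIT. Cache (LRU->MRU): [pear ant melon lime kiwi berry]
  14. access pear: HIT. Cache (LRU->MRU): [ant melon lime kiwi berry pear]
  15. access kiwi: HIT. Cache (LRU->MRU): [ant melon lime berry pear kiwi]
  16. access kiwi: HIT. Cache (LRU->MRU): [ant melon lime berry pear kiwi]
  17. access berry: HIT. Cache (LRU->MRU): [ant melon lime pear kiwi berry]
  18. access berry: HIT. Cache (LRU->MRU): [ant melon lime pear kiwi berry]
  19. access kiwi: HIT. Cache (LRU->MRU): [ant melon lime pear berry kiwi]
  20. access ant: HIT. Cache (LRU->MRU): [melon lime pear berry kiwi ant]
  21. access pear: HIT. Cache (LRU->MRU): [melon lime berry kiwi ant pear]
  22. access grape: MISS, evict melon. Cache (LRU->MRU): [lime berry kiwi ant pear grape]
Total: 15 hits, 7 misses, 1 evictions

Answer: 1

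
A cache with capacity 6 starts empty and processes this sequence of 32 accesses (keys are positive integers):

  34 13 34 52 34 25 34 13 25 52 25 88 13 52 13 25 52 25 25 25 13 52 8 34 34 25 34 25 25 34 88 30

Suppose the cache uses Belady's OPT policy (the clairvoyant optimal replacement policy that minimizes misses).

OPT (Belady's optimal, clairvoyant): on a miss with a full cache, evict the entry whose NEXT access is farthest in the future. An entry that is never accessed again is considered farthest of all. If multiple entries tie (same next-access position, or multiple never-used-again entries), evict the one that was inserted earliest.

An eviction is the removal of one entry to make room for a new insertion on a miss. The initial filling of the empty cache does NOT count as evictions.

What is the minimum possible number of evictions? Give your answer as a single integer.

OPT (Belady) simulation (capacity=6):
  1. access 34: MISS. Cache: [34]
  2. access 13: MISS. Cache: [34 13]
  3. access 34: HIT. Next use of 34: step 5. Cache: [34 13]
  4. access 52: MISS. Cache: [34 13 52]
  5. access 34: HIT. Next use of 34: step 7. Cache: [34 13 52]
  6. access 25: MISS. Cache: [34 13 52 25]
  7. access 34: HIT. Next use of 34: step 24. Cache: [34 13 52 25]
  8. access 13: HIT. Next use of 13: step 13. Cache: [34 13 52 25]
  9. access 25: HIT. Next use of 25: step 11. Cache: [34 13 52 25]
  10. access 52: HIT. Next use of 52: step 14. Cache: [34 13 52 25]
  11. access 25: HIT. Next use of 25: step 16. Cache: [34 13 52 25]
  12. access 88: MISS. Cache: [34 13 52 25 88]
  13. access 13: HIT. Next use of 13: step 15. Cache: [34 13 52 25 88]
  14. access 52: HIT. Next use of 52: step 17. Cache: [34 13 52 25 88]
  15. access 13: HIT. Next use of 13: step 21. Cache: [34 13 52 25 88]
  16. access 25: HIT. Next use of 25: step 18. Cache: [34 13 52 25 88]
  17. access 52: HIT. Next use of 52: step 22. Cache: [34 13 52 25 88]
  18. access 25: HIT. Next use of 25: step 19. Cache: [34 13 52 25 88]
  19. access 25: HIT. Next use of 25: step 20. Cache: [34 13 52 25 88]
  20. access 25: HIT. Next use of 25: step 26. Cache: [34 13 52 25 88]
  21. access 13: HIT. Next use of 13: never. Cache: [34 13 52 25 88]
  22. access 52: HIT. Next use of 52: never. Cache: [34 13 52 25 88]
  23. access 8: MISS. Cache: [34 13 52 25 88 8]
  24. access 34: HIT. Next use of 34: step 25. Cache: [34 13 52 25 88 8]
  25. access 34: HIT. Next use of 34: step 27. Cache: [34 13 52 25 88 8]
  26. access 25: HIT. Next use of 25: step 28. Cache: [34 13 52 25 88 8]
  27. access 34: HIT. Next use of 34: step 30. Cache: [34 13 52 25 88 8]
  28. access 25: HIT. Next use of 25: step 29. Cache: [34 13 52 25 88 8]
  29. access 25: HIT. Next use of 25: never. Cache: [34 13 52 25 88 8]
  30. access 34: HIT. Next use of 34: never. Cache: [34 13 52 25 88 8]
  31. access 88: HIT. Next use of 88: never. Cache: [34 13 52 25 88 8]
  32. access 30: MISS, evict 34 (next use: never). Cache: [13 52 25 88 8 30]
Total: 25 hits, 7 misses, 1 evictions

Answer: 1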